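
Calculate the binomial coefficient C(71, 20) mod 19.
4

Using Lucas' theorem:
Write n=71 and k=20 in base 19:
n in base 19: [3, 14]
k in base 19: [1, 1]
C(71,20) mod 19 = ∏ C(n_i, k_i) mod 19
Digit binomials (mod 19): C(3,1) = 3; C(14,1) = 14
Product: 3 × 14 = 42 ≡ 4 (mod 19)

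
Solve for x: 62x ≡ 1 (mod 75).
23

gcd(62, 75) = 1, so the inverse exists.
Extended Euclidean algorithm on (75, 62):
75 = 1 × 62 + 13  ⟹  13 = (1)·75 + (-1)·62
62 = 4 × 13 + 10  ⟹  10 = (-4)·75 + (5)·62
13 = 1 × 10 + 3  ⟹  3 = (5)·75 + (-6)·62
10 = 3 × 3 + 1  ⟹  1 = (-19)·75 + (23)·62
So (23)·62 ≡ 1 (mod 75), i.e. 62^(-1) ≡ 23 (mod 75).
Check: 62 × 23 = 1426 ≡ 1 (mod 75)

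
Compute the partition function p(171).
301384802048

p(n) counts ways to write n as a sum of positive integers (order ignored).
Euler's pentagonal recurrence: p(k) = p(k-1) + p(k-2) - p(k-5) - p(k-7) + p(k-12) + p(k-15) - ... (offsets j(3j∓1)/2, signs ++--, p(0)=1, p(<0)=0).
DP table for k = 0..170: p(0)=1, p(1)=1, p(2)=2, p(3)=3, p(4)=5, p(5)=7, p(6)=11, p(7)=15, p(8)=22, p(9)=30, p(10)=42, p(11)=56, p(12)=77, p(13)=101, p(14)=135, p(15)=176, p(16)=231, p(17)=297, p(18)=385, p(19)=490, p(20)=627, p(21)=792, p(22)=1002, p(23)=1255, p(24)=1575, p(25)=1958, p(26)=2436, p(27)=3010, p(28)=3718, p(29)=4565, p(30)=5604, p(31)=6842, p(32)=8349, p(33)=10143, p(34)=12310, p(35)=14883, p(36)=17977, p(37)=21637, p(38)=26015, p(39)=31185, p(40)=37338, p(41)=44583, p(42)=53174, p(43)=63261, p(44)=75175, p(45)=89134, p(46)=105558, p(47)=124754, p(48)=147273, p(49)=173525, p(50)=204226, p(51)=239943, p(52)=281589, p(53)=329931, p(54)=386155, p(55)=451276, p(56)=526823, p(57)=614154, p(58)=715220, p(59)=831820, p(60)=966467, p(61)=1121505, p(62)=1300156, p(63)=1505499, p(64)=1741630, p(65)=2012558, p(66)=2323520, p(67)=2679689, p(68)=3087735, p(69)=3554345, p(70)=4087968, p(71)=4697205, p(72)=5392783, p(73)=6185689, p(74)=7089500, p(75)=8118264, p(76)=9289091, p(77)=10619863, p(78)=12132164, p(79)=13848650, p(80)=15796476, p(81)=18004327, p(82)=20506255, p(83)=23338469, p(84)=26543660, p(85)=30167357, p(86)=34262962, p(87)=38887673, p(88)=44108109, p(89)=49995925, p(90)=56634173, p(91)=64112359, p(92)=72533807, p(93)=82010177, p(94)=92669720, p(95)=104651419, p(96)=118114304, p(97)=133230930, p(98)=150198136, p(99)=169229875, p(100)=190569292, p(101)=214481126, p(102)=241265379, p(103)=271248950, p(104)=304801365, p(105)=342325709, p(106)=384276336, p(107)=431149389, p(108)=483502844, p(109)=541946240, p(110)=607163746, p(111)=679903203, p(112)=761002156, p(113)=851376628, p(114)=952050665, p(115)=1064144451, p(116)=1188908248, p(117)=1327710076, p(118)=1482074143, p(119)=1653668665, p(120)=1844349560, p(121)=2056148051, p(122)=2291320912, p(123)=2552338241, p(124)=2841940500, p(125)=3163127352, p(126)=3519222692, p(127)=3913864295, p(128)=4351078600, p(129)=4835271870, p(130)=5371315400, p(131)=5964539504, p(132)=6620830889, p(133)=7346629512, p(134)=8149040695, p(135)=9035836076, p(136)=10015581680, p(137)=11097645016, p(138)=12292341831, p(139)=13610949895, p(140)=15065878135, p(141)=16670689208, p(142)=18440293320, p(143)=20390982757, p(144)=22540654445, p(145)=24908858009, p(146)=27517052599, p(147)=30388671978, p(148)=33549419497, p(149)=37027355200, p(150)=40853235313, p(151)=45060624582, p(152)=49686288421, p(153)=54770336324, p(154)=60356673280, p(155)=66493182097, p(156)=73232243759, p(157)=80630964769, p(158)=88751778802, p(159)=97662728555, p(160)=107438159466, p(161)=118159068427, p(162)=129913904637, p(163)=142798995930, p(164)=156919475295, p(165)=172389800255, p(166)=189334822579, p(167)=207890420102, p(168)=228204732751, p(169)=250438925115, p(170)=274768617130.
Final step: p(171) = p(170) + p(169) - p(166) - p(164) + p(159) + p(156) - p(149) - p(145) + p(136) + p(131) - p(120) - p(114) + p(101) + p(94) - p(79) - p(71) + p(54) + p(45) - p(26) - p(16)
= 274768617130 + 250438925115 - 189334822579 - 156919475295 + 97662728555 + 73232243759 - 37027355200 - 24908858009 + 10015581680 + 5964539504 - 1844349560 - 952050665 + 214481126 + 92669720 - 13848650 - 4697205 + 386155 + 89134 - 2436 - 231
= 301384802048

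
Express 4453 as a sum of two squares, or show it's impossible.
22² + 63² (a=22, b=63)

Factorization: 4453 = 61 × 73
By Fermat: n is sum of two squares iff every prime p ≡ 3 (mod 4) appears to even power.
All primes ≡ 3 (mod 4) appear to even power.
Search a = 0, 1, 2, … for 4453 - a² a perfect square: first hit at a = 22: 4453 - 484 = 3969 = 63².
4453 = 22² + 63² = 484 + 3969 ✓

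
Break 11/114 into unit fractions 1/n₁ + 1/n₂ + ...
1/11 + 1/180 + 1/37620

Greedy algorithm:
11/114: ceiling(114/11) = 11, use 1/11
7/1254: ceiling(1254/7) = 180, use 1/180
1/37620: ceiling(37620/1) = 37620, use 1/37620
Result: 11/114 = 1/11 + 1/180 + 1/37620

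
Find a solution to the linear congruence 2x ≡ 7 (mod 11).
x ≡ 9 (mod 11)

gcd(2, 11) = 1, which divides 7, so solutions exist.
Find 2^(-1) mod 11 by the extended Euclidean algorithm:
11 = 5 × 2 + 1  ⟹  1 = (1)·11 + (-5)·2
So (-5)·2 ≡ 1 (mod 11), i.e. 2^(-1) ≡ -5 ≡ 6 (mod 11).
x ≡ 6 × 7 = 42 ≡ 9 (mod 11).
Check: 2 × 9 = 18 ≡ 7 (mod 11).
Unique solution: x ≡ 9 (mod 11)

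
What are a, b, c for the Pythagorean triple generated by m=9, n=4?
(65, 72, 97)

Euclid's formula: a = m² - n², b = 2mn, c = m² + n²
m = 9, n = 4
a = 9² - 4² = 81 - 16 = 65
b = 2 × 9 × 4 = 72
c = 9² + 4² = 81 + 16 = 97
Verification: 65² + 72² = 4225 + 5184 = 9409 = 97² ✓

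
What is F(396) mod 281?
3

Matrix identity: Q^n = [[F_(n+1), F_n], [F_n, F_(n-1)]] with Q = [[1,1],[1,0]].
n = 396 = 110001100₂. Square-and-multiply, entries mod 281:
Q^1 = [[1,1],[1,0]]
Q^3 = (Q^1)²·Q = [[3,2],[2,1]]
Q^6 = (Q^3)² = [[13,8],[8,5]]
Q^12 = (Q^6)² = [[233,144],[144,89]]
Q^24 = (Q^12)² = [[279,3],[3,276]]
Q^49 = (Q^24)²·Q = [[273,13],[13,260]]
Q^99 = (Q^49)²·Q = [[137,233],[233,185]]
Q^198 = (Q^99)² = [[279,280],[280,280]]
Q^396 = (Q^198)² = [[5,3],[3,2]]
F_396 mod 281 = Q^396[0][1] = 3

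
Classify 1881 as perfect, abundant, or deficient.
deficient

Proper divisors of 1881: sum = 1 + 3 + 9 + 11 + 19 + 33 + 57 + 99 + 171 + 209 + 627 = 1239
Since 1239 < 1881, 1881 is deficient.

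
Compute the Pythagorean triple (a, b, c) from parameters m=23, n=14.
(333, 644, 725)

Euclid's formula: a = m² - n², b = 2mn, c = m² + n²
m = 23, n = 14
a = 23² - 14² = 529 - 196 = 333
b = 2 × 23 × 14 = 644
c = 23² + 14² = 529 + 196 = 725
Verification: 333² + 644² = 110889 + 414736 = 525625 = 725² ✓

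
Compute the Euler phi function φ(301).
252

301 = 7 × 43
φ(n) = n × ∏(1 - 1/p) for each prime p dividing n
φ(301) = 301 × (1 - 1/7) × (1 - 1/43) = 252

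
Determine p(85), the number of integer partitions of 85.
30167357

p(n) counts ways to write n as a sum of positive integers (order ignored).
Euler's pentagonal recurrence: p(k) = p(k-1) + p(k-2) - p(k-5) - p(k-7) + p(k-12) + p(k-15) - ... (offsets j(3j∓1)/2, signs ++--, p(0)=1, p(<0)=0).
DP table for k = 0..84: p(0)=1, p(1)=1, p(2)=2, p(3)=3, p(4)=5, p(5)=7, p(6)=11, p(7)=15, p(8)=22, p(9)=30, p(10)=42, p(11)=56, p(12)=77, p(13)=101, p(14)=135, p(15)=176, p(16)=231, p(17)=297, p(18)=385, p(19)=490, p(20)=627, p(21)=792, p(22)=1002, p(23)=1255, p(24)=1575, p(25)=1958, p(26)=2436, p(27)=3010, p(28)=3718, p(29)=4565, p(30)=5604, p(31)=6842, p(32)=8349, p(33)=10143, p(34)=12310, p(35)=14883, p(36)=17977, p(37)=21637, p(38)=26015, p(39)=31185, p(40)=37338, p(41)=44583, p(42)=53174, p(43)=63261, p(44)=75175, p(45)=89134, p(46)=105558, p(47)=124754, p(48)=147273, p(49)=173525, p(50)=204226, p(51)=239943, p(52)=281589, p(53)=329931, p(54)=386155, p(55)=451276, p(56)=526823, p(57)=614154, p(58)=715220, p(59)=831820, p(60)=966467, p(61)=1121505, p(62)=1300156, p(63)=1505499, p(64)=1741630, p(65)=2012558, p(66)=2323520, p(67)=2679689, p(68)=3087735, p(69)=3554345, p(70)=4087968, p(71)=4697205, p(72)=5392783, p(73)=6185689, p(74)=7089500, p(75)=8118264, p(76)=9289091, p(77)=10619863, p(78)=12132164, p(79)=13848650, p(80)=15796476, p(81)=18004327, p(82)=20506255, p(83)=23338469, p(84)=26543660.
Final step: p(85) = p(84) + p(83) - p(80) - p(78) + p(73) + p(70) - p(63) - p(59) + p(50) + p(45) - p(34) - p(28) + p(15) + p(8)
= 26543660 + 23338469 - 15796476 - 12132164 + 6185689 + 4087968 - 1505499 - 831820 + 204226 + 89134 - 12310 - 3718 + 176 + 22
= 30167357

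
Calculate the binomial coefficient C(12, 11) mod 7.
5

Using Lucas' theorem:
Write n=12 and k=11 in base 7:
n in base 7: [1, 5]
k in base 7: [1, 4]
C(12,11) mod 7 = ∏ C(n_i, k_i) mod 7
Digit binomials (mod 7): C(1,1) = 1; C(5,4) = 5
Product: 1 × 5 = 5 ≡ 5 (mod 7)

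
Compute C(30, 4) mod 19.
7

Using Lucas' theorem:
Write n=30 and k=4 in base 19:
n in base 19: [1, 11]
k in base 19: [0, 4]
C(30,4) mod 19 = ∏ C(n_i, k_i) mod 19
Digit binomials (mod 19): C(1,0) = 1; C(11,4) = 330 ≡ 7
Product: 1 × 7 = 7 ≡ 7 (mod 19)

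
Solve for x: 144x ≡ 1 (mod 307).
113

gcd(144, 307) = 1, so the inverse exists.
Extended Euclidean algorithm on (307, 144):
307 = 2 × 144 + 19  ⟹  19 = (1)·307 + (-2)·144
144 = 7 × 19 + 11  ⟹  11 = (-7)·307 + (15)·144
19 = 1 × 11 + 8  ⟹  8 = (8)·307 + (-17)·144
11 = 1 × 8 + 3  ⟹  3 = (-15)·307 + (32)·144
8 = 2 × 3 + 2  ⟹  2 = (38)·307 + (-81)·144
3 = 1 × 2 + 1  ⟹  1 = (-53)·307 + (113)·144
So (113)·144 ≡ 1 (mod 307), i.e. 144^(-1) ≡ 113 (mod 307).
Check: 144 × 113 = 16272 ≡ 1 (mod 307)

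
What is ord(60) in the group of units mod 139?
46

139 is prime, so ord(60) divides φ(139) = 138.
Divisors of 138: 1, 2, 3, 6, 23, 46, 69, 138.
Repeated squaring: 60^1 ≡ 60, 60^2 ≡ 125, 60^4 ≡ 57, 60^8 ≡ 52, 60^16 ≡ 63, 60^32 ≡ 77, 60^64 ≡ 91, 60^128 ≡ 80 (mod 139).
Test 60^d mod 139 for each divisor d in increasing order:
60^1 ≡ 60
60^2 ≡ 125
60^3 = 60^2·60^1 ≡ 133
60^6 = 60^4·60^2 ≡ 36
60^23 = 60^16·60^4·60^2·60^1 ≡ 138
60^46 = 60^32·60^8·60^4·60^2 ≡ 1  ← first divisor giving 1
The order is 46.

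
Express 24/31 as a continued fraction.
[0; 1, 3, 2, 3]

Euclidean algorithm steps:
24 = 0 × 31 + 24
31 = 1 × 24 + 7
24 = 3 × 7 + 3
7 = 2 × 3 + 1
3 = 3 × 1 + 0
Continued fraction: [0; 1, 3, 2, 3]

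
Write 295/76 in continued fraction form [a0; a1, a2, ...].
[3; 1, 7, 2, 4]

Euclidean algorithm steps:
295 = 3 × 76 + 67
76 = 1 × 67 + 9
67 = 7 × 9 + 4
9 = 2 × 4 + 1
4 = 4 × 1 + 0
Continued fraction: [3; 1, 7, 2, 4]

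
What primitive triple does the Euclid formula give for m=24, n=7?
(527, 336, 625)

Euclid's formula: a = m² - n², b = 2mn, c = m² + n²
m = 24, n = 7
a = 24² - 7² = 576 - 49 = 527
b = 2 × 24 × 7 = 336
c = 24² + 7² = 576 + 49 = 625
Verification: 527² + 336² = 277729 + 112896 = 390625 = 625² ✓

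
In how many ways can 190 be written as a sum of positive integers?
1667727404093

p(n) counts ways to write n as a sum of positive integers (order ignored).
Euler's pentagonal recurrence: p(k) = p(k-1) + p(k-2) - p(k-5) - p(k-7) + p(k-12) + p(k-15) - ... (offsets j(3j∓1)/2, signs ++--, p(0)=1, p(<0)=0).
DP table for k = 0..189: p(0)=1, p(1)=1, p(2)=2, p(3)=3, p(4)=5, p(5)=7, p(6)=11, p(7)=15, p(8)=22, p(9)=30, p(10)=42, p(11)=56, p(12)=77, p(13)=101, p(14)=135, p(15)=176, p(16)=231, p(17)=297, p(18)=385, p(19)=490, p(20)=627, p(21)=792, p(22)=1002, p(23)=1255, p(24)=1575, p(25)=1958, p(26)=2436, p(27)=3010, p(28)=3718, p(29)=4565, p(30)=5604, p(31)=6842, p(32)=8349, p(33)=10143, p(34)=12310, p(35)=14883, p(36)=17977, p(37)=21637, p(38)=26015, p(39)=31185, p(40)=37338, p(41)=44583, p(42)=53174, p(43)=63261, p(44)=75175, p(45)=89134, p(46)=105558, p(47)=124754, p(48)=147273, p(49)=173525, p(50)=204226, p(51)=239943, p(52)=281589, p(53)=329931, p(54)=386155, p(55)=451276, p(56)=526823, p(57)=614154, p(58)=715220, p(59)=831820, p(60)=966467, p(61)=1121505, p(62)=1300156, p(63)=1505499, p(64)=1741630, p(65)=2012558, p(66)=2323520, p(67)=2679689, p(68)=3087735, p(69)=3554345, p(70)=4087968, p(71)=4697205, p(72)=5392783, p(73)=6185689, p(74)=7089500, p(75)=8118264, p(76)=9289091, p(77)=10619863, p(78)=12132164, p(79)=13848650, p(80)=15796476, p(81)=18004327, p(82)=20506255, p(83)=23338469, p(84)=26543660, p(85)=30167357, p(86)=34262962, p(87)=38887673, p(88)=44108109, p(89)=49995925, p(90)=56634173, p(91)=64112359, p(92)=72533807, p(93)=82010177, p(94)=92669720, p(95)=104651419, p(96)=118114304, p(97)=133230930, p(98)=150198136, p(99)=169229875, p(100)=190569292, p(101)=214481126, p(102)=241265379, p(103)=271248950, p(104)=304801365, p(105)=342325709, p(106)=384276336, p(107)=431149389, p(108)=483502844, p(109)=541946240, p(110)=607163746, p(111)=679903203, p(112)=761002156, p(113)=851376628, p(114)=952050665, p(115)=1064144451, p(116)=1188908248, p(117)=1327710076, p(118)=1482074143, p(119)=1653668665, p(120)=1844349560, p(121)=2056148051, p(122)=2291320912, p(123)=2552338241, p(124)=2841940500, p(125)=3163127352, p(126)=3519222692, p(127)=3913864295, p(128)=4351078600, p(129)=4835271870, p(130)=5371315400, p(131)=5964539504, p(132)=6620830889, p(133)=7346629512, p(134)=8149040695, p(135)=9035836076, p(136)=10015581680, p(137)=11097645016, p(138)=12292341831, p(139)=13610949895, p(140)=15065878135, p(141)=16670689208, p(142)=18440293320, p(143)=20390982757, p(144)=22540654445, p(145)=24908858009, p(146)=27517052599, p(147)=30388671978, p(148)=33549419497, p(149)=37027355200, p(150)=40853235313, p(151)=45060624582, p(152)=49686288421, p(153)=54770336324, p(154)=60356673280, p(155)=66493182097, p(156)=73232243759, p(157)=80630964769, p(158)=88751778802, p(159)=97662728555, p(160)=107438159466, p(161)=118159068427, p(162)=129913904637, p(163)=142798995930, p(164)=156919475295, p(165)=172389800255, p(166)=189334822579, p(167)=207890420102, p(168)=228204732751, p(169)=250438925115, p(170)=274768617130, p(171)=301384802048, p(172)=330495499613, p(173)=362326859895, p(174)=397125074750, p(175)=435157697830, p(176)=476715857290, p(177)=522115831195, p(178)=571701605655, p(179)=625846753120, p(180)=684957390936, p(181)=749474411781, p(182)=819876908323, p(183)=896684817527, p(184)=980462880430, p(185)=1071823774337, p(186)=1171432692373, p(187)=1280011042268, p(188)=1398341745571, p(189)=1527273599625.
Final step: p(190) = p(189) + p(188) - p(185) - p(183) + p(178) + p(175) - p(168) - p(164) + p(155) + p(150) - p(139) - p(133) + p(120) + p(113) - p(98) - p(90) + p(73) + p(64) - p(45) - p(35) + p(14) + p(3)
= 1527273599625 + 1398341745571 - 1071823774337 - 896684817527 + 571701605655 + 435157697830 - 228204732751 - 156919475295 + 66493182097 + 40853235313 - 13610949895 - 7346629512 + 1844349560 + 851376628 - 150198136 - 56634173 + 6185689 + 1741630 - 89134 - 14883 + 135 + 3
= 1667727404093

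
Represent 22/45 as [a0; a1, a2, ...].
[0; 2, 22]

Euclidean algorithm steps:
22 = 0 × 45 + 22
45 = 2 × 22 + 1
22 = 22 × 1 + 0
Continued fraction: [0; 2, 22]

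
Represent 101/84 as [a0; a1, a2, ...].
[1; 4, 1, 16]

Euclidean algorithm steps:
101 = 1 × 84 + 17
84 = 4 × 17 + 16
17 = 1 × 16 + 1
16 = 16 × 1 + 0
Continued fraction: [1; 4, 1, 16]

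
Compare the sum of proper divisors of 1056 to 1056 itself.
abundant

Proper divisors of 1056: sum = 1 + 2 + 3 + 4 + 6 + 8 + 11 + 12 + ... + 176 + 264 + 352 + 528 (23 divisors) = 1968
Since 1968 > 1056, 1056 is abundant.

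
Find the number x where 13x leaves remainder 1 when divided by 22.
17

gcd(13, 22) = 1, so the inverse exists.
Extended Euclidean algorithm on (22, 13):
22 = 1 × 13 + 9  ⟹  9 = (1)·22 + (-1)·13
13 = 1 × 9 + 4  ⟹  4 = (-1)·22 + (2)·13
9 = 2 × 4 + 1  ⟹  1 = (3)·22 + (-5)·13
So (-5)·13 ≡ 1 (mod 22), i.e. 13^(-1) ≡ -5 ≡ 17 (mod 22).
Check: 13 × 17 = 221 ≡ 1 (mod 22)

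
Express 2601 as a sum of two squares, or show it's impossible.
0² + 51² (a=0, b=51)

Factorization: 2601 = 3^2 × 17^2
By Fermat: n is sum of two squares iff every prime p ≡ 3 (mod 4) appears to even power.
All primes ≡ 3 (mod 4) appear to even power.
Search a = 0, 1, 2, … for 2601 - a² a perfect square: first hit at a = 0: 2601 - 0 = 2601 = 51².
2601 = 0² + 51² = 0 + 2601 ✓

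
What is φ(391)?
352

391 = 17 × 23
φ(n) = n × ∏(1 - 1/p) for each prime p dividing n
φ(391) = 391 × (1 - 1/17) × (1 - 1/23) = 352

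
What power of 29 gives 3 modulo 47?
40

Baby-step giant-step with step n = ⌈√47⌉ = 7.
Baby steps 29^j mod 47 (j:value) for j=0..6: 0:1, 1:29, 2:42, 3:43, 4:25, 5:20, 6:16.
Giant-step multiplier: 29^(-7) ≡ 29^(46-7) = 29^39 ≡ 39 (mod 47).
Giant steps γ_i = 3·39^i mod 47: γ_0=3, γ_1=23, γ_2=4, γ_3=15, γ_4=21, γ_5=20 (in table at j=5).
x = i·n + j = 5·7 + 5 = 40.
Check: 29^40 ≡ 3 (mod 47).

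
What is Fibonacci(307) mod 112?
37

Matrix identity: Q^n = [[F_(n+1), F_n], [F_n, F_(n-1)]] with Q = [[1,1],[1,0]].
n = 307 = 100110011₂. Square-and-multiply, entries mod 112:
Q^1 = [[1,1],[1,0]]
Q^2 = (Q^1)² = [[2,1],[1,1]]
Q^4 = (Q^2)² = [[5,3],[3,2]]
Q^9 = (Q^4)²·Q = [[55,34],[34,21]]
Q^19 = (Q^9)²·Q = [[45,37],[37,8]]
Q^38 = (Q^19)² = [[34,57],[57,89]]
Q^76 = (Q^38)² = [[37,67],[67,82]]
Q^153 = (Q^76)²·Q = [[55,34],[34,21]]
Q^307 = (Q^153)²·Q = [[45,37],[37,8]]
F_307 mod 112 = Q^307[0][1] = 37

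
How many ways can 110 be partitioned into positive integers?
607163746

p(n) counts ways to write n as a sum of positive integers (order ignored).
Euler's pentagonal recurrence: p(k) = p(k-1) + p(k-2) - p(k-5) - p(k-7) + p(k-12) + p(k-15) - ... (offsets j(3j∓1)/2, signs ++--, p(0)=1, p(<0)=0).
DP table for k = 0..109: p(0)=1, p(1)=1, p(2)=2, p(3)=3, p(4)=5, p(5)=7, p(6)=11, p(7)=15, p(8)=22, p(9)=30, p(10)=42, p(11)=56, p(12)=77, p(13)=101, p(14)=135, p(15)=176, p(16)=231, p(17)=297, p(18)=385, p(19)=490, p(20)=627, p(21)=792, p(22)=1002, p(23)=1255, p(24)=1575, p(25)=1958, p(26)=2436, p(27)=3010, p(28)=3718, p(29)=4565, p(30)=5604, p(31)=6842, p(32)=8349, p(33)=10143, p(34)=12310, p(35)=14883, p(36)=17977, p(37)=21637, p(38)=26015, p(39)=31185, p(40)=37338, p(41)=44583, p(42)=53174, p(43)=63261, p(44)=75175, p(45)=89134, p(46)=105558, p(47)=124754, p(48)=147273, p(49)=173525, p(50)=204226, p(51)=239943, p(52)=281589, p(53)=329931, p(54)=386155, p(55)=451276, p(56)=526823, p(57)=614154, p(58)=715220, p(59)=831820, p(60)=966467, p(61)=1121505, p(62)=1300156, p(63)=1505499, p(64)=1741630, p(65)=2012558, p(66)=2323520, p(67)=2679689, p(68)=3087735, p(69)=3554345, p(70)=4087968, p(71)=4697205, p(72)=5392783, p(73)=6185689, p(74)=7089500, p(75)=8118264, p(76)=9289091, p(77)=10619863, p(78)=12132164, p(79)=13848650, p(80)=15796476, p(81)=18004327, p(82)=20506255, p(83)=23338469, p(84)=26543660, p(85)=30167357, p(86)=34262962, p(87)=38887673, p(88)=44108109, p(89)=49995925, p(90)=56634173, p(91)=64112359, p(92)=72533807, p(93)=82010177, p(94)=92669720, p(95)=104651419, p(96)=118114304, p(97)=133230930, p(98)=150198136, p(99)=169229875, p(100)=190569292, p(101)=214481126, p(102)=241265379, p(103)=271248950, p(104)=304801365, p(105)=342325709, p(106)=384276336, p(107)=431149389, p(108)=483502844, p(109)=541946240.
Final step: p(110) = p(109) + p(108) - p(105) - p(103) + p(98) + p(95) - p(88) - p(84) + p(75) + p(70) - p(59) - p(53) + p(40) + p(33) - p(18) - p(10)
= 541946240 + 483502844 - 342325709 - 271248950 + 150198136 + 104651419 - 44108109 - 26543660 + 8118264 + 4087968 - 831820 - 329931 + 37338 + 10143 - 385 - 42
= 607163746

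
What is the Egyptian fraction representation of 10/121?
1/13 + 1/175 + 1/137638 + 1/37888300450

Greedy algorithm:
10/121: ceiling(121/10) = 13, use 1/13
9/1573: ceiling(1573/9) = 175, use 1/175
2/275275: ceiling(275275/2) = 137638, use 1/137638
1/37888300450: ceiling(37888300450/1) = 37888300450, use 1/37888300450
Result: 10/121 = 1/13 + 1/175 + 1/137638 + 1/37888300450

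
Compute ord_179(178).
2

179 is prime, so ord(178) divides φ(179) = 178.
Divisors of 178: 1, 2, 89, 178.
Repeated squaring: 178^1 ≡ 178, 178^2 ≡ 1, 178^4 ≡ 1, 178^8 ≡ 1, 178^16 ≡ 1, 178^32 ≡ 1, 178^64 ≡ 1, 178^128 ≡ 1 (mod 179).
Test 178^d mod 179 for each divisor d in increasing order:
178^1 ≡ 178
178^2 ≡ 1  ← first divisor giving 1
The order is 2.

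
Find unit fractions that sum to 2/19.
1/10 + 1/190

Greedy algorithm:
2/19: ceiling(19/2) = 10, use 1/10
1/190: ceiling(190/1) = 190, use 1/190
Result: 2/19 = 1/10 + 1/190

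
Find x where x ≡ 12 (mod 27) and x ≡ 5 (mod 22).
93

Using Chinese Remainder Theorem:
M = 27 × 22 = 594
M1 = 22, M2 = 27
y1 = 22^(-1) mod 27 = 16
y2 = 27^(-1) mod 22 = 9
x = (12×22×16 + 5×27×9) mod 594 = 93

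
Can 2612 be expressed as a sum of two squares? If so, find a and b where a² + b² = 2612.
26² + 44² (a=26, b=44)

Factorization: 2612 = 2^2 × 653
By Fermat: n is sum of two squares iff every prime p ≡ 3 (mod 4) appears to even power.
All primes ≡ 3 (mod 4) appear to even power.
Search a = 0, 1, 2, … for 2612 - a² a perfect square: first hit at a = 26: 2612 - 676 = 1936 = 44².
2612 = 26² + 44² = 676 + 1936 ✓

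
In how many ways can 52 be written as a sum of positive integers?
281589

p(n) counts ways to write n as a sum of positive integers (order ignored).
Euler's pentagonal recurrence: p(k) = p(k-1) + p(k-2) - p(k-5) - p(k-7) + p(k-12) + p(k-15) - ... (offsets j(3j∓1)/2, signs ++--, p(0)=1, p(<0)=0).
DP table for k = 0..51: p(0)=1, p(1)=1, p(2)=2, p(3)=3, p(4)=5, p(5)=7, p(6)=11, p(7)=15, p(8)=22, p(9)=30, p(10)=42, p(11)=56, p(12)=77, p(13)=101, p(14)=135, p(15)=176, p(16)=231, p(17)=297, p(18)=385, p(19)=490, p(20)=627, p(21)=792, p(22)=1002, p(23)=1255, p(24)=1575, p(25)=1958, p(26)=2436, p(27)=3010, p(28)=3718, p(29)=4565, p(30)=5604, p(31)=6842, p(32)=8349, p(33)=10143, p(34)=12310, p(35)=14883, p(36)=17977, p(37)=21637, p(38)=26015, p(39)=31185, p(40)=37338, p(41)=44583, p(42)=53174, p(43)=63261, p(44)=75175, p(45)=89134, p(46)=105558, p(47)=124754, p(48)=147273, p(49)=173525, p(50)=204226, p(51)=239943.
Final step: p(52) = p(51) + p(50) - p(47) - p(45) + p(40) + p(37) - p(30) - p(26) + p(17) + p(12) - p(1)
= 239943 + 204226 - 124754 - 89134 + 37338 + 21637 - 5604 - 2436 + 297 + 77 - 1
= 281589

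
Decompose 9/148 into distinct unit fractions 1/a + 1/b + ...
1/17 + 1/504 + 1/317016

Greedy algorithm:
9/148: ceiling(148/9) = 17, use 1/17
5/2516: ceiling(2516/5) = 504, use 1/504
1/317016: ceiling(317016/1) = 317016, use 1/317016
Result: 9/148 = 1/17 + 1/504 + 1/317016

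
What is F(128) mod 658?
329

Matrix identity: Q^n = [[F_(n+1), F_n], [F_n, F_(n-1)]] with Q = [[1,1],[1,0]].
n = 128 = 10000000₂. Square-and-multiply, entries mod 658:
Q^1 = [[1,1],[1,0]]
Q^2 = (Q^1)² = [[2,1],[1,1]]
Q^4 = (Q^2)² = [[5,3],[3,2]]
Q^8 = (Q^4)² = [[34,21],[21,13]]
Q^16 = (Q^8)² = [[281,329],[329,610]]
Q^32 = (Q^16)² = [[330,329],[329,1]]
Q^64 = (Q^32)² = [[1,329],[329,330]]
Q^128 = (Q^64)² = [[330,329],[329,1]]
F_128 mod 658 = Q^128[0][1] = 329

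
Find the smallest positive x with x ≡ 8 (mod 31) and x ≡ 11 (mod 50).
411

Using Chinese Remainder Theorem:
M = 31 × 50 = 1550
M1 = 50, M2 = 31
y1 = 50^(-1) mod 31 = 18
y2 = 31^(-1) mod 50 = 21
x = (8×50×18 + 11×31×21) mod 1550 = 411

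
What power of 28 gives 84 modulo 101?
80

Baby-step giant-step with step n = ⌈√101⌉ = 11.
Baby steps 28^j mod 101 (j:value) for j=0..10: 0:1, 1:28, 2:77, 3:35, 4:71, 5:69, 6:13, 7:61, 8:92, 9:51, 10:14.
Giant-step multiplier: 28^(-11) ≡ 28^(100-11) = 28^89 ≡ 42 (mod 101).
Giant steps γ_i = 84·42^i mod 101: γ_0=84, γ_1=94, γ_2=9, γ_3=75, γ_4=19, γ_5=91, γ_6=85, γ_7=35 (in table at j=3).
x = i·n + j = 7·11 + 3 = 80.
Check: 28^80 ≡ 84 (mod 101).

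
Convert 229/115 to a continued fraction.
[1; 1, 114]

Euclidean algorithm steps:
229 = 1 × 115 + 114
115 = 1 × 114 + 1
114 = 114 × 1 + 0
Continued fraction: [1; 1, 114]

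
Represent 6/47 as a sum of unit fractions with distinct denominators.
1/8 + 1/376

Greedy algorithm:
6/47: ceiling(47/6) = 8, use 1/8
1/376: ceiling(376/1) = 376, use 1/376
Result: 6/47 = 1/8 + 1/376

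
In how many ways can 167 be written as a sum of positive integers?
207890420102

p(n) counts ways to write n as a sum of positive integers (order ignored).
Euler's pentagonal recurrence: p(k) = p(k-1) + p(k-2) - p(k-5) - p(k-7) + p(k-12) + p(k-15) - ... (offsets j(3j∓1)/2, signs ++--, p(0)=1, p(<0)=0).
DP table for k = 0..166: p(0)=1, p(1)=1, p(2)=2, p(3)=3, p(4)=5, p(5)=7, p(6)=11, p(7)=15, p(8)=22, p(9)=30, p(10)=42, p(11)=56, p(12)=77, p(13)=101, p(14)=135, p(15)=176, p(16)=231, p(17)=297, p(18)=385, p(19)=490, p(20)=627, p(21)=792, p(22)=1002, p(23)=1255, p(24)=1575, p(25)=1958, p(26)=2436, p(27)=3010, p(28)=3718, p(29)=4565, p(30)=5604, p(31)=6842, p(32)=8349, p(33)=10143, p(34)=12310, p(35)=14883, p(36)=17977, p(37)=21637, p(38)=26015, p(39)=31185, p(40)=37338, p(41)=44583, p(42)=53174, p(43)=63261, p(44)=75175, p(45)=89134, p(46)=105558, p(47)=124754, p(48)=147273, p(49)=173525, p(50)=204226, p(51)=239943, p(52)=281589, p(53)=329931, p(54)=386155, p(55)=451276, p(56)=526823, p(57)=614154, p(58)=715220, p(59)=831820, p(60)=966467, p(61)=1121505, p(62)=1300156, p(63)=1505499, p(64)=1741630, p(65)=2012558, p(66)=2323520, p(67)=2679689, p(68)=3087735, p(69)=3554345, p(70)=4087968, p(71)=4697205, p(72)=5392783, p(73)=6185689, p(74)=7089500, p(75)=8118264, p(76)=9289091, p(77)=10619863, p(78)=12132164, p(79)=13848650, p(80)=15796476, p(81)=18004327, p(82)=20506255, p(83)=23338469, p(84)=26543660, p(85)=30167357, p(86)=34262962, p(87)=38887673, p(88)=44108109, p(89)=49995925, p(90)=56634173, p(91)=64112359, p(92)=72533807, p(93)=82010177, p(94)=92669720, p(95)=104651419, p(96)=118114304, p(97)=133230930, p(98)=150198136, p(99)=169229875, p(100)=190569292, p(101)=214481126, p(102)=241265379, p(103)=271248950, p(104)=304801365, p(105)=342325709, p(106)=384276336, p(107)=431149389, p(108)=483502844, p(109)=541946240, p(110)=607163746, p(111)=679903203, p(112)=761002156, p(113)=851376628, p(114)=952050665, p(115)=1064144451, p(116)=1188908248, p(117)=1327710076, p(118)=1482074143, p(119)=1653668665, p(120)=1844349560, p(121)=2056148051, p(122)=2291320912, p(123)=2552338241, p(124)=2841940500, p(125)=3163127352, p(126)=3519222692, p(127)=3913864295, p(128)=4351078600, p(129)=4835271870, p(130)=5371315400, p(131)=5964539504, p(132)=6620830889, p(133)=7346629512, p(134)=8149040695, p(135)=9035836076, p(136)=10015581680, p(137)=11097645016, p(138)=12292341831, p(139)=13610949895, p(140)=15065878135, p(141)=16670689208, p(142)=18440293320, p(143)=20390982757, p(144)=22540654445, p(145)=24908858009, p(146)=27517052599, p(147)=30388671978, p(148)=33549419497, p(149)=37027355200, p(150)=40853235313, p(151)=45060624582, p(152)=49686288421, p(153)=54770336324, p(154)=60356673280, p(155)=66493182097, p(156)=73232243759, p(157)=80630964769, p(158)=88751778802, p(159)=97662728555, p(160)=107438159466, p(161)=118159068427, p(162)=129913904637, p(163)=142798995930, p(164)=156919475295, p(165)=172389800255, p(166)=189334822579.
Final step: p(167) = p(166) + p(165) - p(162) - p(160) + p(155) + p(152) - p(145) - p(141) + p(132) + p(127) - p(116) - p(110) + p(97) + p(90) - p(75) - p(67) + p(50) + p(41) - p(22) - p(12)
= 189334822579 + 172389800255 - 129913904637 - 107438159466 + 66493182097 + 49686288421 - 24908858009 - 16670689208 + 6620830889 + 3913864295 - 1188908248 - 607163746 + 133230930 + 56634173 - 8118264 - 2679689 + 204226 + 44583 - 1002 - 77
= 207890420102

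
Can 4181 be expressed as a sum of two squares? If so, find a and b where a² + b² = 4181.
34² + 55² (a=34, b=55)

Factorization: 4181 = 37 × 113
By Fermat: n is sum of two squares iff every prime p ≡ 3 (mod 4) appears to even power.
All primes ≡ 3 (mod 4) appear to even power.
Search a = 0, 1, 2, … for 4181 - a² a perfect square: first hit at a = 34: 4181 - 1156 = 3025 = 55².
4181 = 34² + 55² = 1156 + 3025 ✓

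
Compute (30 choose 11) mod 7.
0

Using Lucas' theorem:
Write n=30 and k=11 in base 7:
n in base 7: [4, 2]
k in base 7: [1, 4]
C(30,11) mod 7 = ∏ C(n_i, k_i) mod 7
Digit binomials (mod 7): C(4,1) = 4; C(2,4) = 0 (k_i > n_i)
Product: 4 × 0 = 0 ≡ 0 (mod 7)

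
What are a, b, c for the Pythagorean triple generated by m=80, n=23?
(5871, 3680, 6929)

Euclid's formula: a = m² - n², b = 2mn, c = m² + n²
m = 80, n = 23
a = 80² - 23² = 6400 - 529 = 5871
b = 2 × 80 × 23 = 3680
c = 80² + 23² = 6400 + 529 = 6929
Verification: 5871² + 3680² = 34468641 + 13542400 = 48011041 = 6929² ✓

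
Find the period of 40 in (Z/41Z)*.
2

41 is prime, so ord(40) divides φ(41) = 40.
Divisors of 40: 1, 2, 4, 5, 8, 10, 20, 40.
Repeated squaring: 40^1 ≡ 40, 40^2 ≡ 1, 40^4 ≡ 1, 40^8 ≡ 1, 40^16 ≡ 1, 40^32 ≡ 1 (mod 41).
Test 40^d mod 41 for each divisor d in increasing order:
40^1 ≡ 40
40^2 ≡ 1  ← first divisor giving 1
The order is 2.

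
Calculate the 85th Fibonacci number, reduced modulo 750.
335

Matrix identity: Q^n = [[F_(n+1), F_n], [F_n, F_(n-1)]] with Q = [[1,1],[1,0]].
n = 85 = 1010101₂. Square-and-multiply, entries mod 750:
Q^1 = [[1,1],[1,0]]
Q^2 = (Q^1)² = [[2,1],[1,1]]
Q^5 = (Q^2)²·Q = [[8,5],[5,3]]
Q^10 = (Q^5)² = [[89,55],[55,34]]
Q^21 = (Q^10)²·Q = [[461,446],[446,15]]
Q^42 = (Q^21)² = [[437,46],[46,391]]
Q^85 = (Q^42)²·Q = [[173,335],[335,588]]
F_85 mod 750 = Q^85[0][1] = 335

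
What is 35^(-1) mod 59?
27

gcd(35, 59) = 1, so the inverse exists.
Extended Euclidean algorithm on (59, 35):
59 = 1 × 35 + 24  ⟹  24 = (1)·59 + (-1)·35
35 = 1 × 24 + 11  ⟹  11 = (-1)·59 + (2)·35
24 = 2 × 11 + 2  ⟹  2 = (3)·59 + (-5)·35
11 = 5 × 2 + 1  ⟹  1 = (-16)·59 + (27)·35
So (27)·35 ≡ 1 (mod 59), i.e. 35^(-1) ≡ 27 (mod 59).
Check: 35 × 27 = 945 ≡ 1 (mod 59)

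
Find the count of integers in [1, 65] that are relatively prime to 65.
48

65 = 5 × 13
φ(n) = n × ∏(1 - 1/p) for each prime p dividing n
φ(65) = 65 × (1 - 1/5) × (1 - 1/13) = 48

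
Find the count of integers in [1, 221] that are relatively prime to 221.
192

221 = 13 × 17
φ(n) = n × ∏(1 - 1/p) for each prime p dividing n
φ(221) = 221 × (1 - 1/13) × (1 - 1/17) = 192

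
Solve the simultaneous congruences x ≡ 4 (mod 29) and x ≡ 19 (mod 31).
236

Using Chinese Remainder Theorem:
M = 29 × 31 = 899
M1 = 31, M2 = 29
y1 = 31^(-1) mod 29 = 15
y2 = 29^(-1) mod 31 = 15
x = (4×31×15 + 19×29×15) mod 899 = 236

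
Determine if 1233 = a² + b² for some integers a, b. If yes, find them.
12² + 33² (a=12, b=33)

Factorization: 1233 = 3^2 × 137
By Fermat: n is sum of two squares iff every prime p ≡ 3 (mod 4) appears to even power.
All primes ≡ 3 (mod 4) appear to even power.
Search a = 0, 1, 2, … for 1233 - a² a perfect square: first hit at a = 12: 1233 - 144 = 1089 = 33².
1233 = 12² + 33² = 144 + 1089 ✓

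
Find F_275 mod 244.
117

Matrix identity: Q^n = [[F_(n+1), F_n], [F_n, F_(n-1)]] with Q = [[1,1],[1,0]].
n = 275 = 100010011₂. Square-and-multiply, entries mod 244:
Q^1 = [[1,1],[1,0]]
Q^2 = (Q^1)² = [[2,1],[1,1]]
Q^4 = (Q^2)² = [[5,3],[3,2]]
Q^8 = (Q^4)² = [[34,21],[21,13]]
Q^17 = (Q^8)²·Q = [[144,133],[133,11]]
Q^34 = (Q^17)² = [[117,119],[119,242]]
Q^68 = (Q^34)² = [[34,21],[21,13]]
Q^137 = (Q^68)²·Q = [[144,133],[133,11]]
Q^275 = (Q^137)²·Q = [[236,117],[117,119]]
F_275 mod 244 = Q^275[0][1] = 117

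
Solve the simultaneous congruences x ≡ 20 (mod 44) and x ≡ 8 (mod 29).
240

Using Chinese Remainder Theorem:
M = 44 × 29 = 1276
M1 = 29, M2 = 44
y1 = 29^(-1) mod 44 = 41
y2 = 44^(-1) mod 29 = 2
x = (20×29×41 + 8×44×2) mod 1276 = 240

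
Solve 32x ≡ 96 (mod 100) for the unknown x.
x ≡ 3 (mod 25)

gcd(32, 100) = 4, which divides 96, so solutions exist.
Divide through by 4: 8x ≡ 24 (mod 25).
Find 8^(-1) mod 25 by the extended Euclidean algorithm:
25 = 3 × 8 + 1  ⟹  1 = (1)·25 + (-3)·8
So (-3)·8 ≡ 1 (mod 25), i.e. 8^(-1) ≡ -3 ≡ 22 (mod 25).
x ≡ 22 × 24 = 528 ≡ 3 (mod 25).
Check: 32 × 3 = 96 ≡ 96 (mod 100).
x ≡ 3 (mod 25), giving 4 solutions mod 100.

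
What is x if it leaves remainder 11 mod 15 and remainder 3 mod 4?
11

Using Chinese Remainder Theorem:
M = 15 × 4 = 60
M1 = 4, M2 = 15
y1 = 4^(-1) mod 15 = 4
y2 = 15^(-1) mod 4 = 3
x = (11×4×4 + 3×15×3) mod 60 = 11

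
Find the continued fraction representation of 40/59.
[0; 1, 2, 9, 2]

Euclidean algorithm steps:
40 = 0 × 59 + 40
59 = 1 × 40 + 19
40 = 2 × 19 + 2
19 = 9 × 2 + 1
2 = 2 × 1 + 0
Continued fraction: [0; 1, 2, 9, 2]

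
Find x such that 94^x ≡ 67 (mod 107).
49

Baby-step giant-step with step n = ⌈√107⌉ = 11.
Baby steps 94^j mod 107 (j:value) for j=0..10: 0:1, 1:94, 2:62, 3:50, 4:99, 5:104, 6:39, 7:28, 8:64, 9:24, 10:9.
Giant-step multiplier: 94^(-11) ≡ 94^(106-11) = 94^95 ≡ 32 (mod 107).
Giant steps γ_i = 67·32^i mod 107: γ_0=67, γ_1=4, γ_2=21, γ_3=30, γ_4=104 (in table at j=5).
x = i·n + j = 4·11 + 5 = 49.
Check: 94^49 ≡ 67 (mod 107).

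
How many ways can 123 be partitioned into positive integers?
2552338241

p(n) counts ways to write n as a sum of positive integers (order ignored).
Euler's pentagonal recurrence: p(k) = p(k-1) + p(k-2) - p(k-5) - p(k-7) + p(k-12) + p(k-15) - ... (offsets j(3j∓1)/2, signs ++--, p(0)=1, p(<0)=0).
DP table for k = 0..122: p(0)=1, p(1)=1, p(2)=2, p(3)=3, p(4)=5, p(5)=7, p(6)=11, p(7)=15, p(8)=22, p(9)=30, p(10)=42, p(11)=56, p(12)=77, p(13)=101, p(14)=135, p(15)=176, p(16)=231, p(17)=297, p(18)=385, p(19)=490, p(20)=627, p(21)=792, p(22)=1002, p(23)=1255, p(24)=1575, p(25)=1958, p(26)=2436, p(27)=3010, p(28)=3718, p(29)=4565, p(30)=5604, p(31)=6842, p(32)=8349, p(33)=10143, p(34)=12310, p(35)=14883, p(36)=17977, p(37)=21637, p(38)=26015, p(39)=31185, p(40)=37338, p(41)=44583, p(42)=53174, p(43)=63261, p(44)=75175, p(45)=89134, p(46)=105558, p(47)=124754, p(48)=147273, p(49)=173525, p(50)=204226, p(51)=239943, p(52)=281589, p(53)=329931, p(54)=386155, p(55)=451276, p(56)=526823, p(57)=614154, p(58)=715220, p(59)=831820, p(60)=966467, p(61)=1121505, p(62)=1300156, p(63)=1505499, p(64)=1741630, p(65)=2012558, p(66)=2323520, p(67)=2679689, p(68)=3087735, p(69)=3554345, p(70)=4087968, p(71)=4697205, p(72)=5392783, p(73)=6185689, p(74)=7089500, p(75)=8118264, p(76)=9289091, p(77)=10619863, p(78)=12132164, p(79)=13848650, p(80)=15796476, p(81)=18004327, p(82)=20506255, p(83)=23338469, p(84)=26543660, p(85)=30167357, p(86)=34262962, p(87)=38887673, p(88)=44108109, p(89)=49995925, p(90)=56634173, p(91)=64112359, p(92)=72533807, p(93)=82010177, p(94)=92669720, p(95)=104651419, p(96)=118114304, p(97)=133230930, p(98)=150198136, p(99)=169229875, p(100)=190569292, p(101)=214481126, p(102)=241265379, p(103)=271248950, p(104)=304801365, p(105)=342325709, p(106)=384276336, p(107)=431149389, p(108)=483502844, p(109)=541946240, p(110)=607163746, p(111)=679903203, p(112)=761002156, p(113)=851376628, p(114)=952050665, p(115)=1064144451, p(116)=1188908248, p(117)=1327710076, p(118)=1482074143, p(119)=1653668665, p(120)=1844349560, p(121)=2056148051, p(122)=2291320912.
Final step: p(123) = p(122) + p(121) - p(118) - p(116) + p(111) + p(108) - p(101) - p(97) + p(88) + p(83) - p(72) - p(66) + p(53) + p(46) - p(31) - p(23) + p(6)
= 2291320912 + 2056148051 - 1482074143 - 1188908248 + 679903203 + 483502844 - 214481126 - 133230930 + 44108109 + 23338469 - 5392783 - 2323520 + 329931 + 105558 - 6842 - 1255 + 11
= 2552338241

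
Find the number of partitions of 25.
1958

p(n) counts ways to write n as a sum of positive integers (order ignored).
Euler's pentagonal recurrence: p(k) = p(k-1) + p(k-2) - p(k-5) - p(k-7) + p(k-12) + p(k-15) - ... (offsets j(3j∓1)/2, signs ++--, p(0)=1, p(<0)=0).
DP table for k = 0..24: p(0)=1, p(1)=1, p(2)=2, p(3)=3, p(4)=5, p(5)=7, p(6)=11, p(7)=15, p(8)=22, p(9)=30, p(10)=42, p(11)=56, p(12)=77, p(13)=101, p(14)=135, p(15)=176, p(16)=231, p(17)=297, p(18)=385, p(19)=490, p(20)=627, p(21)=792, p(22)=1002, p(23)=1255, p(24)=1575.
Final step: p(25) = p(24) + p(23) - p(20) - p(18) + p(13) + p(10) - p(3)
= 1575 + 1255 - 627 - 385 + 101 + 42 - 3
= 1958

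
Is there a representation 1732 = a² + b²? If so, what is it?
24² + 34² (a=24, b=34)

Factorization: 1732 = 2^2 × 433
By Fermat: n is sum of two squares iff every prime p ≡ 3 (mod 4) appears to even power.
All primes ≡ 3 (mod 4) appear to even power.
Search a = 0, 1, 2, … for 1732 - a² a perfect square: first hit at a = 24: 1732 - 576 = 1156 = 34².
1732 = 24² + 34² = 576 + 1156 ✓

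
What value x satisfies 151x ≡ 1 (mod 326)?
95

gcd(151, 326) = 1, so the inverse exists.
Extended Euclidean algorithm on (326, 151):
326 = 2 × 151 + 24  ⟹  24 = (1)·326 + (-2)·151
151 = 6 × 24 + 7  ⟹  7 = (-6)·326 + (13)·151
24 = 3 × 7 + 3  ⟹  3 = (19)·326 + (-41)·151
7 = 2 × 3 + 1  ⟹  1 = (-44)·326 + (95)·151
So (95)·151 ≡ 1 (mod 326), i.e. 151^(-1) ≡ 95 (mod 326).
Check: 151 × 95 = 14345 ≡ 1 (mod 326)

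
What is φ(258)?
84

258 = 2 × 3 × 43
φ(n) = n × ∏(1 - 1/p) for each prime p dividing n
φ(258) = 258 × (1 - 1/2) × (1 - 1/3) × (1 - 1/43) = 84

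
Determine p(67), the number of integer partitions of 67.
2679689

p(n) counts ways to write n as a sum of positive integers (order ignored).
Euler's pentagonal recurrence: p(k) = p(k-1) + p(k-2) - p(k-5) - p(k-7) + p(k-12) + p(k-15) - ... (offsets j(3j∓1)/2, signs ++--, p(0)=1, p(<0)=0).
DP table for k = 0..66: p(0)=1, p(1)=1, p(2)=2, p(3)=3, p(4)=5, p(5)=7, p(6)=11, p(7)=15, p(8)=22, p(9)=30, p(10)=42, p(11)=56, p(12)=77, p(13)=101, p(14)=135, p(15)=176, p(16)=231, p(17)=297, p(18)=385, p(19)=490, p(20)=627, p(21)=792, p(22)=1002, p(23)=1255, p(24)=1575, p(25)=1958, p(26)=2436, p(27)=3010, p(28)=3718, p(29)=4565, p(30)=5604, p(31)=6842, p(32)=8349, p(33)=10143, p(34)=12310, p(35)=14883, p(36)=17977, p(37)=21637, p(38)=26015, p(39)=31185, p(40)=37338, p(41)=44583, p(42)=53174, p(43)=63261, p(44)=75175, p(45)=89134, p(46)=105558, p(47)=124754, p(48)=147273, p(49)=173525, p(50)=204226, p(51)=239943, p(52)=281589, p(53)=329931, p(54)=386155, p(55)=451276, p(56)=526823, p(57)=614154, p(58)=715220, p(59)=831820, p(60)=966467, p(61)=1121505, p(62)=1300156, p(63)=1505499, p(64)=1741630, p(65)=2012558, p(66)=2323520.
Final step: p(67) = p(66) + p(65) - p(62) - p(60) + p(55) + p(52) - p(45) - p(41) + p(32) + p(27) - p(16) - p(10)
= 2323520 + 2012558 - 1300156 - 966467 + 451276 + 281589 - 89134 - 44583 + 8349 + 3010 - 231 - 42
= 2679689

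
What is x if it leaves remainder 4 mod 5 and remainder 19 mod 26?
19

Using Chinese Remainder Theorem:
M = 5 × 26 = 130
M1 = 26, M2 = 5
y1 = 26^(-1) mod 5 = 1
y2 = 5^(-1) mod 26 = 21
x = (4×26×1 + 19×5×21) mod 130 = 19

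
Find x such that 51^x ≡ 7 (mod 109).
4

Baby-step giant-step with step n = ⌈√109⌉ = 11.
Baby steps 51^j mod 109 (j:value) for j=0..10: 0:1, 1:51, 2:94, 3:107, 4:7, 5:30, 6:4, 7:95, 8:49, 9:101, 10:28.
h = 7 is already in the table at j=4, so x = 4.
Check: 51^4 ≡ 7 (mod 109).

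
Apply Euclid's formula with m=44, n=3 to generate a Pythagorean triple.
(1927, 264, 1945)

Euclid's formula: a = m² - n², b = 2mn, c = m² + n²
m = 44, n = 3
a = 44² - 3² = 1936 - 9 = 1927
b = 2 × 44 × 3 = 264
c = 44² + 3² = 1936 + 9 = 1945
Verification: 1927² + 264² = 3713329 + 69696 = 3783025 = 1945² ✓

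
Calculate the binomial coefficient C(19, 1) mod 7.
5

Using Lucas' theorem:
Write n=19 and k=1 in base 7:
n in base 7: [2, 5]
k in base 7: [0, 1]
C(19,1) mod 7 = ∏ C(n_i, k_i) mod 7
Digit binomials (mod 7): C(2,0) = 1; C(5,1) = 5
Product: 1 × 5 = 5 ≡ 5 (mod 7)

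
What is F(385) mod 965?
195

Matrix identity: Q^n = [[F_(n+1), F_n], [F_n, F_(n-1)]] with Q = [[1,1],[1,0]].
n = 385 = 110000001₂. Square-and-multiply, entries mod 965:
Q^1 = [[1,1],[1,0]]
Q^3 = (Q^1)²·Q = [[3,2],[2,1]]
Q^6 = (Q^3)² = [[13,8],[8,5]]
Q^12 = (Q^6)² = [[233,144],[144,89]]
Q^24 = (Q^12)² = [[720,48],[48,672]]
Q^48 = (Q^24)² = [[569,231],[231,338]]
Q^96 = (Q^48)² = [[772,112],[112,660]]
Q^192 = (Q^96)² = [[578,194],[194,384]]
Q^385 = (Q^192)²·Q = [[578,195],[195,383]]
F_385 mod 965 = Q^385[0][1] = 195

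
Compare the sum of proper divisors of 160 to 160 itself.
abundant

Proper divisors of 160: sum = 1 + 2 + 4 + 5 + 8 + 10 + 16 + 20 + 32 + 40 + 80 = 218
Since 218 > 160, 160 is abundant.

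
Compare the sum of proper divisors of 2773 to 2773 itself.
deficient

Proper divisors of 2773: sum = 1 + 47 + 59 = 107
Since 107 < 2773, 2773 is deficient.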